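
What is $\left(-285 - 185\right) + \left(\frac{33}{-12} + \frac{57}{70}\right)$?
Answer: $- \frac{66071}{140} \approx -471.94$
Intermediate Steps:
$\left(-285 - 185\right) + \left(\frac{33}{-12} + \frac{57}{70}\right) = -470 + \left(33 \left(- \frac{1}{12}\right) + 57 \cdot \frac{1}{70}\right) = -470 + \left(- \frac{11}{4} + \frac{57}{70}\right) = -470 - \frac{271}{140} = - \frac{66071}{140}$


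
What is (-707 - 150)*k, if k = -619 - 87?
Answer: 605042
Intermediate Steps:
k = -706
(-707 - 150)*k = (-707 - 150)*(-706) = -857*(-706) = 605042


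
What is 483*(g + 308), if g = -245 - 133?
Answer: -33810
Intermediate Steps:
g = -378
483*(g + 308) = 483*(-378 + 308) = 483*(-70) = -33810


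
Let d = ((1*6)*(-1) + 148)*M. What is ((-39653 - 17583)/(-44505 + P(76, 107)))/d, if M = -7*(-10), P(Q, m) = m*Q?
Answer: 14309/90386905 ≈ 0.00015831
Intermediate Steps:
P(Q, m) = Q*m
M = 70
d = 9940 (d = ((1*6)*(-1) + 148)*70 = (6*(-1) + 148)*70 = (-6 + 148)*70 = 142*70 = 9940)
((-39653 - 17583)/(-44505 + P(76, 107)))/d = ((-39653 - 17583)/(-44505 + 76*107))/9940 = -57236/(-44505 + 8132)*(1/9940) = -57236/(-36373)*(1/9940) = -57236*(-1/36373)*(1/9940) = (57236/36373)*(1/9940) = 14309/90386905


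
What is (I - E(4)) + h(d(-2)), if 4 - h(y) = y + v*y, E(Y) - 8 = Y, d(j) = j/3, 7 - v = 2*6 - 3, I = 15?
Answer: 19/3 ≈ 6.3333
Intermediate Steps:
v = -2 (v = 7 - (2*6 - 3) = 7 - (12 - 3) = 7 - 1*9 = 7 - 9 = -2)
d(j) = j/3 (d(j) = j*(1/3) = j/3)
E(Y) = 8 + Y
h(y) = 4 + y (h(y) = 4 - (y - 2*y) = 4 - (-1)*y = 4 + y)
(I - E(4)) + h(d(-2)) = (15 - (8 + 4)) + (4 + (1/3)*(-2)) = (15 - 1*12) + (4 - 2/3) = (15 - 12) + 10/3 = 3 + 10/3 = 19/3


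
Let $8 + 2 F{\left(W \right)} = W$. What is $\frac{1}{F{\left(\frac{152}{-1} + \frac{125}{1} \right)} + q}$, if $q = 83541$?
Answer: $\frac{2}{167047} \approx 1.1973 \cdot 10^{-5}$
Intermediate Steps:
$F{\left(W \right)} = -4 + \frac{W}{2}$
$\frac{1}{F{\left(\frac{152}{-1} + \frac{125}{1} \right)} + q} = \frac{1}{\left(-4 + \frac{\frac{152}{-1} + \frac{125}{1}}{2}\right) + 83541} = \frac{1}{\left(-4 + \frac{152 \left(-1\right) + 125 \cdot 1}{2}\right) + 83541} = \frac{1}{\left(-4 + \frac{-152 + 125}{2}\right) + 83541} = \frac{1}{\left(-4 + \frac{1}{2} \left(-27\right)\right) + 83541} = \frac{1}{\left(-4 - \frac{27}{2}\right) + 83541} = \frac{1}{- \frac{35}{2} + 83541} = \frac{1}{\frac{167047}{2}} = \frac{2}{167047}$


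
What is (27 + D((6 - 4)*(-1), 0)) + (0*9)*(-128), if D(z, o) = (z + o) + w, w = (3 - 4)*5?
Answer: 20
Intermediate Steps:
w = -5 (w = -1*5 = -5)
D(z, o) = -5 + o + z (D(z, o) = (z + o) - 5 = (o + z) - 5 = -5 + o + z)
(27 + D((6 - 4)*(-1), 0)) + (0*9)*(-128) = (27 + (-5 + 0 + (6 - 4)*(-1))) + (0*9)*(-128) = (27 + (-5 + 0 + 2*(-1))) + 0*(-128) = (27 + (-5 + 0 - 2)) + 0 = (27 - 7) + 0 = 20 + 0 = 20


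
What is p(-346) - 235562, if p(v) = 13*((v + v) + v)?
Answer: -249056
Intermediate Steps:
p(v) = 39*v (p(v) = 13*(2*v + v) = 13*(3*v) = 39*v)
p(-346) - 235562 = 39*(-346) - 235562 = -13494 - 235562 = -249056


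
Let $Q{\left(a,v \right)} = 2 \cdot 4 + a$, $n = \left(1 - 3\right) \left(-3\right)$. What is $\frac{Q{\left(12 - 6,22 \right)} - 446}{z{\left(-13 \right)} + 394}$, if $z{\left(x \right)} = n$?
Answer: $- \frac{27}{25} \approx -1.08$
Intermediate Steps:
$n = 6$ ($n = \left(-2\right) \left(-3\right) = 6$)
$Q{\left(a,v \right)} = 8 + a$
$z{\left(x \right)} = 6$
$\frac{Q{\left(12 - 6,22 \right)} - 446}{z{\left(-13 \right)} + 394} = \frac{\left(8 + \left(12 - 6\right)\right) - 446}{6 + 394} = \frac{\left(8 + \left(12 - 6\right)\right) - 446}{400} = \left(\left(8 + 6\right) - 446\right) \frac{1}{400} = \left(14 - 446\right) \frac{1}{400} = \left(-432\right) \frac{1}{400} = - \frac{27}{25}$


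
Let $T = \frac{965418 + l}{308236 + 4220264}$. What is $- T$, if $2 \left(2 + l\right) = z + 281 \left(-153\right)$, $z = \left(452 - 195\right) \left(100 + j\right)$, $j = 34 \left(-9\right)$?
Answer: $- \frac{1834897}{9057000} \approx -0.20259$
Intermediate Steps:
$j = -306$
$z = -52942$ ($z = \left(452 - 195\right) \left(100 - 306\right) = 257 \left(-206\right) = -52942$)
$l = - \frac{95939}{2}$ ($l = -2 + \frac{-52942 + 281 \left(-153\right)}{2} = -2 + \frac{-52942 - 42993}{2} = -2 + \frac{1}{2} \left(-95935\right) = -2 - \frac{95935}{2} = - \frac{95939}{2} \approx -47970.0$)
$T = \frac{1834897}{9057000}$ ($T = \frac{965418 - \frac{95939}{2}}{308236 + 4220264} = \frac{1834897}{2 \cdot 4528500} = \frac{1834897}{2} \cdot \frac{1}{4528500} = \frac{1834897}{9057000} \approx 0.20259$)
$- T = \left(-1\right) \frac{1834897}{9057000} = - \frac{1834897}{9057000}$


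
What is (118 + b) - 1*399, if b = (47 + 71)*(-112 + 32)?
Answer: -9721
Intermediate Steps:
b = -9440 (b = 118*(-80) = -9440)
(118 + b) - 1*399 = (118 - 9440) - 1*399 = -9322 - 399 = -9721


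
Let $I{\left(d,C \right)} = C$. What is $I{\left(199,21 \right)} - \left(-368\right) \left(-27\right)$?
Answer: $-9915$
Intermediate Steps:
$I{\left(199,21 \right)} - \left(-368\right) \left(-27\right) = 21 - \left(-368\right) \left(-27\right) = 21 - 9936 = -9915$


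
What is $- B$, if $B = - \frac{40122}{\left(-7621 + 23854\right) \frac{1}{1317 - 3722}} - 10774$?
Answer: $\frac{26133644}{5411} \approx 4829.7$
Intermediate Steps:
$B = - \frac{26133644}{5411}$ ($B = - \frac{40122}{16233 \frac{1}{-2405}} - 10774 = - \frac{40122}{16233 \left(- \frac{1}{2405}\right)} - 10774 = - \frac{40122}{- \frac{16233}{2405}} - 10774 = \left(-40122\right) \left(- \frac{2405}{16233}\right) - 10774 = \frac{32164470}{5411} - 10774 = - \frac{26133644}{5411} \approx -4829.7$)
$- B = \left(-1\right) \left(- \frac{26133644}{5411}\right) = \frac{26133644}{5411}$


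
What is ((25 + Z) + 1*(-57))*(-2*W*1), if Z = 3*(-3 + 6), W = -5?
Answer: -230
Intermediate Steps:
Z = 9 (Z = 3*3 = 9)
((25 + Z) + 1*(-57))*(-2*W*1) = ((25 + 9) + 1*(-57))*(-2*(-5)*1) = (34 - 57)*(10*1) = -23*10 = -230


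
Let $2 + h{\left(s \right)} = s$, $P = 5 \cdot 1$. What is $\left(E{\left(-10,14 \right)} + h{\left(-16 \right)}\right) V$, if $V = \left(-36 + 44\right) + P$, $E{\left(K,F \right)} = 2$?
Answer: $-208$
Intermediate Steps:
$P = 5$
$h{\left(s \right)} = -2 + s$
$V = 13$ ($V = \left(-36 + 44\right) + 5 = 8 + 5 = 13$)
$\left(E{\left(-10,14 \right)} + h{\left(-16 \right)}\right) V = \left(2 - 18\right) 13 = \left(-16\right) 13 = -208$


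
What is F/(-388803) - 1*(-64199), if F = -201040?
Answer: 24960964837/388803 ≈ 64200.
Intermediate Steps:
F/(-388803) - 1*(-64199) = -201040/(-388803) - 1*(-64199) = -201040*(-1/388803) + 64199 = 201040/388803 + 64199 = 24960964837/388803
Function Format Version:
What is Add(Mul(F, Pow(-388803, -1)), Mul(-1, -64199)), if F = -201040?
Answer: Rational(24960964837, 388803) ≈ 64200.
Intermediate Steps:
Add(Mul(F, Pow(-388803, -1)), Mul(-1, -64199)) = Add(Mul(-201040, Pow(-388803, -1)), Mul(-1, -64199)) = Add(Mul(-201040, Rational(-1, 388803)), 64199) = Add(Rational(201040, 388803), 64199) = Rational(24960964837, 388803)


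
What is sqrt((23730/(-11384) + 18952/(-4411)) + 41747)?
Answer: sqrt(6578135149086937645)/12553706 ≈ 204.31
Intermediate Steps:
sqrt((23730/(-11384) + 18952/(-4411)) + 41747) = sqrt((23730*(-1/11384) + 18952*(-1/4411)) + 41747) = sqrt((-11865/5692 - 18952/4411) + 41747) = sqrt(-160211299/25107412 + 41747) = sqrt(1047998917465/25107412) = sqrt(6578135149086937645)/12553706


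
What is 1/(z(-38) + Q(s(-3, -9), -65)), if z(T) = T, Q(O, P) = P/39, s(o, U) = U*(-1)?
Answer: -3/119 ≈ -0.025210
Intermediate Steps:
s(o, U) = -U
Q(O, P) = P/39 (Q(O, P) = P*(1/39) = P/39)
1/(z(-38) + Q(s(-3, -9), -65)) = 1/(-38 + (1/39)*(-65)) = 1/(-38 - 5/3) = 1/(-119/3) = -3/119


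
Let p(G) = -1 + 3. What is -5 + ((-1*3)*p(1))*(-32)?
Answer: 187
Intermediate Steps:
p(G) = 2
-5 + ((-1*3)*p(1))*(-32) = -5 + (-1*3*2)*(-32) = -5 - 3*2*(-32) = -5 - 6*(-32) = -5 + 192 = 187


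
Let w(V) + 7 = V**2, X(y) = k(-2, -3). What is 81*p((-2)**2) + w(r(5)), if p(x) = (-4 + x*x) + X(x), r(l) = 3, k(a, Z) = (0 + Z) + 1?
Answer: 812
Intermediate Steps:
k(a, Z) = 1 + Z (k(a, Z) = Z + 1 = 1 + Z)
X(y) = -2 (X(y) = 1 - 3 = -2)
w(V) = -7 + V**2
p(x) = -6 + x**2 (p(x) = (-4 + x*x) - 2 = (-4 + x**2) - 2 = -6 + x**2)
81*p((-2)**2) + w(r(5)) = 81*(-6 + ((-2)**2)**2) + (-7 + 3**2) = 81*(-6 + 4**2) + (-7 + 9) = 81*(-6 + 16) + 2 = 81*10 + 2 = 810 + 2 = 812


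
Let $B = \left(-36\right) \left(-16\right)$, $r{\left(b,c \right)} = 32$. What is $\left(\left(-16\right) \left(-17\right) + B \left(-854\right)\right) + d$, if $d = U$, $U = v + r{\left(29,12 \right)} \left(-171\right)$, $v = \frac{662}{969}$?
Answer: $- \frac{481693114}{969} \approx -4.971 \cdot 10^{5}$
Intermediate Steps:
$v = \frac{662}{969}$ ($v = 662 \cdot \frac{1}{969} = \frac{662}{969} \approx 0.68318$)
$B = 576$
$U = - \frac{5301706}{969}$ ($U = \frac{662}{969} + 32 \left(-171\right) = \frac{662}{969} - 5472 = - \frac{5301706}{969} \approx -5471.3$)
$d = - \frac{5301706}{969} \approx -5471.3$
$\left(\left(-16\right) \left(-17\right) + B \left(-854\right)\right) + d = \left(\left(-16\right) \left(-17\right) + 576 \left(-854\right)\right) - \frac{5301706}{969} = \left(272 - 491904\right) - \frac{5301706}{969} = -491632 - \frac{5301706}{969} = - \frac{481693114}{969}$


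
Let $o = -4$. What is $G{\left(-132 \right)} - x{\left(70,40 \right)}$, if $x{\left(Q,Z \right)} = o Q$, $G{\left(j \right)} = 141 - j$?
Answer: $553$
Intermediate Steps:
$x{\left(Q,Z \right)} = - 4 Q$
$G{\left(-132 \right)} - x{\left(70,40 \right)} = \left(141 - -132\right) - \left(-4\right) 70 = \left(141 + 132\right) - -280 = 273 + 280 = 553$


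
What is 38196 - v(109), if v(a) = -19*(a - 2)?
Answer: 40229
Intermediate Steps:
v(a) = 38 - 19*a (v(a) = -19*(-2 + a) = 38 - 19*a)
38196 - v(109) = 38196 - (38 - 19*109) = 38196 - (38 - 2071) = 38196 - 1*(-2033) = 38196 + 2033 = 40229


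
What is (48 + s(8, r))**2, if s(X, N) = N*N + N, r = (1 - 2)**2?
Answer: 2500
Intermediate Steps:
r = 1 (r = (-1)**2 = 1)
s(X, N) = N + N**2 (s(X, N) = N**2 + N = N + N**2)
(48 + s(8, r))**2 = (48 + 1*(1 + 1))**2 = (48 + 1*2)**2 = (48 + 2)**2 = 50**2 = 2500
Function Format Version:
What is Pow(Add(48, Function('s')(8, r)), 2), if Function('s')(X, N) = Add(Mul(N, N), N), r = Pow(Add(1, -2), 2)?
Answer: 2500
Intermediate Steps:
r = 1 (r = Pow(-1, 2) = 1)
Function('s')(X, N) = Add(N, Pow(N, 2)) (Function('s')(X, N) = Add(Pow(N, 2), N) = Add(N, Pow(N, 2)))
Pow(Add(48, Function('s')(8, r)), 2) = Pow(Add(48, Mul(1, Add(1, 1))), 2) = Pow(Add(48, Mul(1, 2)), 2) = Pow(Add(48, 2), 2) = Pow(50, 2) = 2500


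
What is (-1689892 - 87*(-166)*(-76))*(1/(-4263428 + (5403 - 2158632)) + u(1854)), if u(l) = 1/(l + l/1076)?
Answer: -9620061886403108/6406255599003 ≈ -1501.7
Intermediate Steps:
u(l) = 1076/(1077*l) (u(l) = 1/(l + l*(1/1076)) = 1/(l + l/1076) = 1/(1077*l/1076) = 1076/(1077*l))
(-1689892 - 87*(-166)*(-76))*(1/(-4263428 + (5403 - 2158632)) + u(1854)) = (-1689892 - 87*(-166)*(-76))*(1/(-4263428 + (5403 - 2158632)) + (1076/1077)/1854) = (-1689892 + 14442*(-76))*(1/(-4263428 - 2153229) + (1076/1077)*(1/1854)) = (-1689892 - 1097592)*(1/(-6416657) + 538/998379) = -2787484*(-1/6416657 + 538/998379) = -2787484*3451163087/6406255599003 = -9620061886403108/6406255599003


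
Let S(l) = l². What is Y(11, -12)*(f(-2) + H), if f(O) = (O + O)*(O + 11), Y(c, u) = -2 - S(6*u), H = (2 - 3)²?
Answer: 181510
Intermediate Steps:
H = 1 (H = (-1)² = 1)
Y(c, u) = -2 - 36*u² (Y(c, u) = -2 - (6*u)² = -2 - 36*u²)
f(O) = 2*O*(11 + O) (f(O) = (2*O)*(11 + O) = 2*O*(11 + O))
Y(11, -12)*(f(-2) + H) = (-2 - 36*(-12)²)*(2*(-2)*(11 - 2) + 1) = (-2 - 36*144)*(2*(-2)*9 + 1) = (-2 - 5184)*(-36 + 1) = -5186*(-35) = 181510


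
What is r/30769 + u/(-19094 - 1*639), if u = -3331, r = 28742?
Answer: 669657425/607164677 ≈ 1.1029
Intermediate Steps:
r/30769 + u/(-19094 - 1*639) = 28742/30769 - 3331/(-19094 - 1*639) = 28742*(1/30769) - 3331/(-19094 - 639) = 28742/30769 - 3331/(-19733) = 28742/30769 - 3331*(-1/19733) = 28742/30769 + 3331/19733 = 669657425/607164677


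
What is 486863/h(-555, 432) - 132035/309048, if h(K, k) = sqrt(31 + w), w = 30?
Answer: -132035/309048 + 486863*sqrt(61)/61 ≈ 62336.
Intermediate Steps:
h(K, k) = sqrt(61) (h(K, k) = sqrt(31 + 30) = sqrt(61))
486863/h(-555, 432) - 132035/309048 = 486863/(sqrt(61)) - 132035/309048 = 486863*(sqrt(61)/61) - 132035*1/309048 = 486863*sqrt(61)/61 - 132035/309048 = -132035/309048 + 486863*sqrt(61)/61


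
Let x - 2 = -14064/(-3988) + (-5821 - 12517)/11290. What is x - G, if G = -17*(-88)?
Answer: -8397622783/5628065 ≈ -1492.1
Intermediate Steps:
x = 21962457/5628065 (x = 2 + (-14064/(-3988) + (-5821 - 12517)/11290) = 2 + (-14064*(-1/3988) - 18338*1/11290) = 2 + (3516/997 - 9169/5645) = 2 + 10706327/5628065 = 21962457/5628065 ≈ 3.9023)
G = 1496
x - G = 21962457/5628065 - 1*1496 = 21962457/5628065 - 1496 = -8397622783/5628065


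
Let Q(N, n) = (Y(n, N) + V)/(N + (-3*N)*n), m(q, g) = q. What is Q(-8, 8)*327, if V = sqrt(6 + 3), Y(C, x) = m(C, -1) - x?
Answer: 6213/184 ≈ 33.766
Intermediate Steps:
Y(C, x) = C - x
V = 3 (V = sqrt(9) = 3)
Q(N, n) = (3 + n - N)/(N - 3*N*n) (Q(N, n) = ((n - N) + 3)/(N + (-3*N)*n) = (3 + n - N)/(N - 3*N*n))
Q(-8, 8)*327 = ((-3 - 8 - 1*8)/((-8)*(-1 + 3*8)))*327 = -(-3 - 8 - 8)/(8*(-1 + 24))*327 = -1/8*(-19)/23*327 = -1/8*1/23*(-19)*327 = (19/184)*327 = 6213/184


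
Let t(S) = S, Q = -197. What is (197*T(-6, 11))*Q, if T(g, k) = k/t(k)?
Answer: -38809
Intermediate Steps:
T(g, k) = 1 (T(g, k) = k/k = 1)
(197*T(-6, 11))*Q = (197*1)*(-197) = 197*(-197) = -38809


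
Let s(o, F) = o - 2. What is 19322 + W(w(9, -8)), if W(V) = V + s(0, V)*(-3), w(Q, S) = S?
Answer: 19320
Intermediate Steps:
s(o, F) = -2 + o
W(V) = 6 + V (W(V) = V + (-2 + 0)*(-3) = V - 2*(-3) = V + 6 = 6 + V)
19322 + W(w(9, -8)) = 19322 + (6 - 8) = 19322 - 2 = 19320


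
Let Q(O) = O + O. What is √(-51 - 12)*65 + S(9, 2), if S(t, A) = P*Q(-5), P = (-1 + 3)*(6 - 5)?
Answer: -20 + 195*I*√7 ≈ -20.0 + 515.92*I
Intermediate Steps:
Q(O) = 2*O
P = 2 (P = 2*1 = 2)
S(t, A) = -20 (S(t, A) = 2*(2*(-5)) = 2*(-10) = -20)
√(-51 - 12)*65 + S(9, 2) = √(-51 - 12)*65 - 20 = √(-63)*65 - 20 = (3*I*√7)*65 - 20 = 195*I*√7 - 20 = -20 + 195*I*√7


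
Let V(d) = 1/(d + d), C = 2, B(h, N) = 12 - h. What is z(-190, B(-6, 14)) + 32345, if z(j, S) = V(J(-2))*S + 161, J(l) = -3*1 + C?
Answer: 32497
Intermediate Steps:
J(l) = -1 (J(l) = -3*1 + 2 = -3 + 2 = -1)
V(d) = 1/(2*d)
z(j, S) = 161 - S/2 (z(j, S) = ((½)/(-1))*S + 161 = ((½)*(-1))*S + 161 = -S/2 + 161 = 161 - S/2)
z(-190, B(-6, 14)) + 32345 = (161 - (12 - 1*(-6))/2) + 32345 = (161 - (12 + 6)/2) + 32345 = (161 - ½*18) + 32345 = (161 - 9) + 32345 = 152 + 32345 = 32497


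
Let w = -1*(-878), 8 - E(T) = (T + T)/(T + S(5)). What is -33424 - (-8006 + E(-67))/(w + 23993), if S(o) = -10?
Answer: -3368872812/100793 ≈ -33424.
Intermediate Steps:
E(T) = 8 - 2*T/(-10 + T) (E(T) = 8 - (T + T)/(T - 10) = 8 - 2*T/(-10 + T))
w = 878
-33424 - (-8006 + E(-67))/(w + 23993) = -33424 - (-8006 + 2*(-40 + 3*(-67))/(-10 - 67))/(878 + 23993) = -33424 - (-8006 + 2*(-40 - 201)/(-77))/24871 = -33424 - (-8006 + 2*(-1/77)*(-241))/24871 = -33424 - (-8006 + 482/77)/24871 = -33424 - (-615980)/(77*24871) = -33424 - 1*(-32420/100793) = -33424 + 32420/100793 = -3368872812/100793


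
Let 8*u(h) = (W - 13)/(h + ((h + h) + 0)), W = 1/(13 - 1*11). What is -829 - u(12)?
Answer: -477479/576 ≈ -828.96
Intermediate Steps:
W = ½ (W = 1/(13 - 11) = 1/2 = ½ ≈ 0.50000)
u(h) = -25/(48*h) (u(h) = ((½ - 13)/(h + ((h + h) + 0)))/8 = (-25/(2*(h + (2*h + 0))))/8 = (-25/(2*(h + 2*h)))/8 = (-25*1/(3*h)/2)/8 = (-25/(6*h))/8 = -25/(48*h))
-829 - u(12) = -829 - (-25)/(48*12) = -829 - 1*(-25/576) = -829 + 25/576 = -477479/576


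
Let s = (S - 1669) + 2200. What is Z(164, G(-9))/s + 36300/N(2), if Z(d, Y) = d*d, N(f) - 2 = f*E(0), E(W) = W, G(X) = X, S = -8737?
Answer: 74456002/4103 ≈ 18147.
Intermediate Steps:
N(f) = 2 (N(f) = 2 + f*0 = 2 + 0 = 2)
Z(d, Y) = d²
s = -8206 (s = (-8737 - 1669) + 2200 = -10406 + 2200 = -8206)
Z(164, G(-9))/s + 36300/N(2) = 164²/(-8206) + 36300/2 = 26896*(-1/8206) + 36300*(½) = -13448/4103 + 18150 = 74456002/4103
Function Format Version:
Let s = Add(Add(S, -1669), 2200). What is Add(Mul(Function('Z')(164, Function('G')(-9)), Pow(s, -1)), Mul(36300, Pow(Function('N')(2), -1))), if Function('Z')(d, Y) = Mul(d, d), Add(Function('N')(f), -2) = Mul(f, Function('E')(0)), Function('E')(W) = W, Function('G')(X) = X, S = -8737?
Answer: Rational(74456002, 4103) ≈ 18147.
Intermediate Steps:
Function('N')(f) = 2 (Function('N')(f) = Add(2, Mul(f, 0)) = Add(2, 0) = 2)
Function('Z')(d, Y) = Pow(d, 2)
s = -8206 (s = Add(Add(-8737, -1669), 2200) = Add(-10406, 2200) = -8206)
Add(Mul(Function('Z')(164, Function('G')(-9)), Pow(s, -1)), Mul(36300, Pow(Function('N')(2), -1))) = Add(Mul(Pow(164, 2), Pow(-8206, -1)), Mul(36300, Pow(2, -1))) = Add(Mul(26896, Rational(-1, 8206)), Mul(36300, Rational(1, 2))) = Add(Rational(-13448, 4103), 18150) = Rational(74456002, 4103)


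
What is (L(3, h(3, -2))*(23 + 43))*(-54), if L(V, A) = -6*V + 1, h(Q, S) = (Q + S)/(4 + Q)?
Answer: 60588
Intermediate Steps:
h(Q, S) = (Q + S)/(4 + Q)
L(V, A) = 1 - 6*V
(L(3, h(3, -2))*(23 + 43))*(-54) = ((1 - 6*3)*(23 + 43))*(-54) = ((1 - 18)*66)*(-54) = -17*66*(-54) = -1122*(-54) = 60588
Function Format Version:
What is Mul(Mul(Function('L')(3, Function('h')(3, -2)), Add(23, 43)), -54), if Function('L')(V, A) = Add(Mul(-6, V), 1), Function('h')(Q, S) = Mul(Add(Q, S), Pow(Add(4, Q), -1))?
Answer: 60588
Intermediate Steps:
Function('h')(Q, S) = Mul(Pow(Add(4, Q), -1), Add(Q, S))
Function('L')(V, A) = Add(1, Mul(-6, V))
Mul(Mul(Function('L')(3, Function('h')(3, -2)), Add(23, 43)), -54) = Mul(Mul(Add(1, Mul(-6, 3)), Add(23, 43)), -54) = Mul(Mul(Add(1, -18), 66), -54) = Mul(Mul(-17, 66), -54) = Mul(-1122, -54) = 60588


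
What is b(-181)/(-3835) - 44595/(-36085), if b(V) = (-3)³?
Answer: 34399224/27677195 ≈ 1.2429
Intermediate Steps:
b(V) = -27
b(-181)/(-3835) - 44595/(-36085) = -27/(-3835) - 44595/(-36085) = -27*(-1/3835) - 44595*(-1/36085) = 27/3835 + 8919/7217 = 34399224/27677195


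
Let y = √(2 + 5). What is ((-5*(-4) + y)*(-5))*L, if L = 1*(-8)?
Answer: 800 + 40*√7 ≈ 905.83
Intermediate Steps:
y = √7 ≈ 2.6458
L = -8
((-5*(-4) + y)*(-5))*L = ((-5*(-4) + √7)*(-5))*(-8) = ((20 + √7)*(-5))*(-8) = (-100 - 5*√7)*(-8) = 800 + 40*√7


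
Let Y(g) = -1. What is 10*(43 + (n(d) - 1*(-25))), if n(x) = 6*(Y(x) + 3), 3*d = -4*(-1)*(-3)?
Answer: 800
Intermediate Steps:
d = -4 (d = (-4*(-1)*(-3))/3 = (4*(-3))/3 = (⅓)*(-12) = -4)
n(x) = 12 (n(x) = 6*(-1 + 3) = 6*2 = 12)
10*(43 + (n(d) - 1*(-25))) = 10*(43 + (12 - 1*(-25))) = 10*(43 + (12 + 25)) = 10*(43 + 37) = 10*80 = 800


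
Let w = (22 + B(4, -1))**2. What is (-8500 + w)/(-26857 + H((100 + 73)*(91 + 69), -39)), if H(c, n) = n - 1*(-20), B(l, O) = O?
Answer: 8059/26876 ≈ 0.29986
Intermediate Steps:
H(c, n) = 20 + n (H(c, n) = n + 20 = 20 + n)
w = 441 (w = (22 - 1)**2 = 21**2 = 441)
(-8500 + w)/(-26857 + H((100 + 73)*(91 + 69), -39)) = (-8500 + 441)/(-26857 + (20 - 39)) = -8059/(-26857 - 19) = -8059/(-26876) = -8059*(-1/26876) = 8059/26876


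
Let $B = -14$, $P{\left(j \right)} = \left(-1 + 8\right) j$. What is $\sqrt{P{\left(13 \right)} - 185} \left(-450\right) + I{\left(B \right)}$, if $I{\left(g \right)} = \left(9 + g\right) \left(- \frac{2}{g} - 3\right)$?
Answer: $\frac{100}{7} - 450 i \sqrt{94} \approx 14.286 - 4362.9 i$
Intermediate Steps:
$P{\left(j \right)} = 7 j$
$I{\left(g \right)} = \left(-3 - \frac{2}{g}\right) \left(9 + g\right)$ ($I{\left(g \right)} = \left(9 + g\right) \left(-3 - \frac{2}{g}\right) = \left(-3 - \frac{2}{g}\right) \left(9 + g\right)$)
$\sqrt{P{\left(13 \right)} - 185} \left(-450\right) + I{\left(B \right)} = \sqrt{7 \cdot 13 - 185} \left(-450\right) - \left(-13 - \frac{9}{7}\right) = \sqrt{91 - 185} \left(-450\right) - - \frac{100}{7} = \sqrt{-94} \left(-450\right) + \left(-29 + \frac{9}{7} + 42\right) = i \sqrt{94} \left(-450\right) + \frac{100}{7} = - 450 i \sqrt{94} + \frac{100}{7} = \frac{100}{7} - 450 i \sqrt{94}$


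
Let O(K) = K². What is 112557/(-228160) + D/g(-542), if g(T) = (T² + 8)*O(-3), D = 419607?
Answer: -1869049277/5585584960 ≈ -0.33462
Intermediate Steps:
g(T) = 72 + 9*T² (g(T) = (T² + 8)*(-3)² = (8 + T²)*9 = 72 + 9*T²)
112557/(-228160) + D/g(-542) = 112557/(-228160) + 419607/(72 + 9*(-542)²) = 112557*(-1/228160) + 419607/(72 + 9*293764) = -112557/228160 + 419607/(72 + 2643876) = -112557/228160 + 419607/2643948 = -112557/228160 + 419607*(1/2643948) = -112557/228160 + 15541/97924 = -1869049277/5585584960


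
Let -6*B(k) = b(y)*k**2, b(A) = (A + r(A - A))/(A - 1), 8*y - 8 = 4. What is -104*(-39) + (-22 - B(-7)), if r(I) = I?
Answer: 8117/2 ≈ 4058.5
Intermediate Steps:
y = 3/2 (y = 1 + (1/8)*4 = 1 + 1/2 = 3/2 ≈ 1.5000)
b(A) = A/(-1 + A) (b(A) = (A + (A - A))/(A - 1) = (A + 0)/(-1 + A) = A/(-1 + A))
B(k) = -k**2/2 (B(k) = -3/(2*(-1 + 3/2))*k**2/6 = -3/(2*(1/2))*k**2/6 = -(3/2)*2*k**2/6 = -k**2/2)
-104*(-39) + (-22 - B(-7)) = -104*(-39) + (-22 - (-1)*(-7)**2/2) = 4056 + (-22 - (-1)*49/2) = 4056 + (-22 - 1*(-49/2)) = 4056 + (-22 + 49/2) = 4056 + 5/2 = 8117/2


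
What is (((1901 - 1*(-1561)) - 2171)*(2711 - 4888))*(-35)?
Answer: 98367745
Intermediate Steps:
(((1901 - 1*(-1561)) - 2171)*(2711 - 4888))*(-35) = (((1901 + 1561) - 2171)*(-2177))*(-35) = ((3462 - 2171)*(-2177))*(-35) = (1291*(-2177))*(-35) = -2810507*(-35) = 98367745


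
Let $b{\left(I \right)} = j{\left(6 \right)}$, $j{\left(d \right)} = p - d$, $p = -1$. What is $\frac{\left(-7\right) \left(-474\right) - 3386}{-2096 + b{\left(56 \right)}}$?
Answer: $\frac{68}{2103} \approx 0.032335$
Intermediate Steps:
$j{\left(d \right)} = -1 - d$
$b{\left(I \right)} = -7$ ($b{\left(I \right)} = -1 - 6 = -7$)
$\frac{\left(-7\right) \left(-474\right) - 3386}{-2096 + b{\left(56 \right)}} = \frac{\left(-7\right) \left(-474\right) - 3386}{-2096 - 7} = \frac{3318 - 3386}{-2103} = \left(-68\right) \left(- \frac{1}{2103}\right) = \frac{68}{2103}$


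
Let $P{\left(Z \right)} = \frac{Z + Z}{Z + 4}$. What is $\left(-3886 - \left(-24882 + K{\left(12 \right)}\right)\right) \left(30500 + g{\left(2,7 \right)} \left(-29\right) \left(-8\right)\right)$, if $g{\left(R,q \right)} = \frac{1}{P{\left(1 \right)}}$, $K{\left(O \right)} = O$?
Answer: $652182720$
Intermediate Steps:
$P{\left(Z \right)} = \frac{2 Z}{4 + Z}$
$g{\left(R,q \right)} = \frac{5}{2}$ ($g{\left(R,q \right)} = \frac{1}{2 \cdot 1 \frac{1}{4 + 1}} = \frac{1}{2 \cdot 1 \cdot \frac{1}{5}} = \frac{1}{\frac{2}{5}} = \frac{5}{2}$)
$\left(-3886 - \left(-24882 + K{\left(12 \right)}\right)\right) \left(30500 + g{\left(2,7 \right)} \left(-29\right) \left(-8\right)\right) = \left(-3886 + \left(24882 - 12\right)\right) \left(30500 + \frac{5}{2} \left(-29\right) \left(-8\right)\right) = \left(-3886 + \left(24882 - 12\right)\right) \left(30500 - -580\right) = \left(-3886 + 24870\right) \left(30500 + 580\right) = 20984 \cdot 31080 = 652182720$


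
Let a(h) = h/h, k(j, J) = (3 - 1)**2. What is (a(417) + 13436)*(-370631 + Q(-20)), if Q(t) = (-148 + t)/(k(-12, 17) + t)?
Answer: -9960055317/2 ≈ -4.9800e+9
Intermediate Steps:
k(j, J) = 4 (k(j, J) = 2**2 = 4)
a(h) = 1
Q(t) = (-148 + t)/(4 + t)
(a(417) + 13436)*(-370631 + Q(-20)) = (1 + 13436)*(-370631 + (-148 - 20)/(4 - 20)) = 13437*(-370631 - 168/(-16)) = 13437*(-370631 - 1/16*(-168)) = 13437*(-370631 + 21/2) = 13437*(-741241/2) = -9960055317/2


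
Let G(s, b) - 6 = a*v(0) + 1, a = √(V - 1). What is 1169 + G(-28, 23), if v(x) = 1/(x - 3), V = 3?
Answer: 1176 - √2/3 ≈ 1175.5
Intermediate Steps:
v(x) = 1/(-3 + x)
a = √2 (a = √(3 - 1) = √2 ≈ 1.4142)
G(s, b) = 7 - √2/3 (G(s, b) = 6 + (√2/(-3 + 0) + 1) = 6 + (√2/(-3) + 1) = 6 + (√2*(-⅓) + 1) = 6 + (-√2/3 + 1) = 6 + (1 - √2/3) = 7 - √2/3)
1169 + G(-28, 23) = 1169 + (7 - √2/3) = 1176 - √2/3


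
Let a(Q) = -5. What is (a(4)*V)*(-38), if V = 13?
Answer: 2470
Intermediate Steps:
(a(4)*V)*(-38) = -5*13*(-38) = -65*(-38) = 2470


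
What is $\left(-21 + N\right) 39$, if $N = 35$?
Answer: $546$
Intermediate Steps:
$\left(-21 + N\right) 39 = \left(-21 + 35\right) 39 = 14 \cdot 39 = 546$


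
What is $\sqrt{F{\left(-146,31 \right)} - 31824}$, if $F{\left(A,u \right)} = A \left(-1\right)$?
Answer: $i \sqrt{31678} \approx 177.98 i$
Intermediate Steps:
$F{\left(A,u \right)} = - A$
$\sqrt{F{\left(-146,31 \right)} - 31824} = \sqrt{\left(-1\right) \left(-146\right) - 31824} = \sqrt{146 - 31824} = \sqrt{-31678} = i \sqrt{31678}$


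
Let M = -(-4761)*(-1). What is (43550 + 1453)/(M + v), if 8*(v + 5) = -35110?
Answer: -180012/36619 ≈ -4.9158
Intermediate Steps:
v = -17575/4 (v = -5 + (⅛)*(-35110) = -5 - 17555/4 = -17575/4 ≈ -4393.8)
M = -4761 (M = -529*9 = -4761)
(43550 + 1453)/(M + v) = (43550 + 1453)/(-4761 - 17575/4) = 45003/(-36619/4) = 45003*(-4/36619) = -180012/36619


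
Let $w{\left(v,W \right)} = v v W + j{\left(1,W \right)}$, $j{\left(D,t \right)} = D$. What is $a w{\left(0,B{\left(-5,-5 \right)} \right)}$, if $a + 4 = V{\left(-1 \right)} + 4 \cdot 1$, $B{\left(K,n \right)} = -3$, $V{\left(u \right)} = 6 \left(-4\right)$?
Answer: $-24$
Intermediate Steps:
$V{\left(u \right)} = -24$
$w{\left(v,W \right)} = 1 + W v^{2}$ ($w{\left(v,W \right)} = v v W + 1 = v^{2} W + 1 = W v^{2} + 1 = 1 + W v^{2}$)
$a = -24$ ($a = -4 + \left(-24 + 4 \cdot 1\right) = -4 + \left(-24 + 4\right) = -4 - 20 = -24$)
$a w{\left(0,B{\left(-5,-5 \right)} \right)} = - 24 \left(1 - 3 \cdot 0^{2}\right) = - 24 \left(1 - 0\right) = - 24 \left(1 + 0\right) = \left(-24\right) 1 = -24$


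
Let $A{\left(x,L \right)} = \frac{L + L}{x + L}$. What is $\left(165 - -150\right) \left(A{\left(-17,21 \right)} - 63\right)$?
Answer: $- \frac{33075}{2} \approx -16538.0$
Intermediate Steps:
$A{\left(x,L \right)} = \frac{2 L}{L + x}$
$\left(165 - -150\right) \left(A{\left(-17,21 \right)} - 63\right) = \left(165 - -150\right) \left(2 \cdot 21 \frac{1}{21 - 17} - 63\right) = \left(165 + 150\right) \left(2 \cdot 21 \cdot \frac{1}{4} - 63\right) = 315 \left(2 \cdot 21 \cdot \frac{1}{4} - 63\right) = 315 \left(\frac{21}{2} - 63\right) = 315 \left(- \frac{105}{2}\right) = - \frac{33075}{2}$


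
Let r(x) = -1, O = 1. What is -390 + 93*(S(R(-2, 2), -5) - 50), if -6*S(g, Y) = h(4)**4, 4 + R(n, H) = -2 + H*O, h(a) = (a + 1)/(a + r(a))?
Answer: -835855/162 ≈ -5159.6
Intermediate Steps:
h(a) = (1 + a)/(-1 + a) (h(a) = (a + 1)/(a - 1) = (1 + a)/(-1 + a))
R(n, H) = -6 + H (R(n, H) = -4 + (-2 + H*1) = -4 + (-2 + H) = -6 + H)
S(g, Y) = -625/486 (S(g, Y) = -(1 + 4)**4/(-1 + 4)**4/6 = -(5/3)**4/6 = -1/6*625/81 = -625/486)
-390 + 93*(S(R(-2, 2), -5) - 50) = -390 + 93*(-625/486 - 50) = -390 + 93*(-24925/486) = -390 - 772675/162 = -835855/162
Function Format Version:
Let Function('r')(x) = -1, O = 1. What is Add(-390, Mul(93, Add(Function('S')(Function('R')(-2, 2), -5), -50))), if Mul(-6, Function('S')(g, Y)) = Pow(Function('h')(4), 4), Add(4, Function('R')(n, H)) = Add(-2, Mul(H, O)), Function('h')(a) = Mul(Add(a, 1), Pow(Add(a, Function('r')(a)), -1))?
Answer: Rational(-835855, 162) ≈ -5159.6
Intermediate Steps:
Function('h')(a) = Mul(Pow(Add(-1, a), -1), Add(1, a)) (Function('h')(a) = Mul(Add(a, 1), Pow(Add(a, -1), -1)) = Mul(Add(1, a), Pow(Add(-1, a), -1)) = Mul(Pow(Add(-1, a), -1), Add(1, a)))
Function('R')(n, H) = Add(-6, H) (Function('R')(n, H) = Add(-4, Add(-2, Mul(H, 1))) = Add(-4, Add(-2, H)) = Add(-6, H))
Function('S')(g, Y) = Rational(-625, 486) (Function('S')(g, Y) = Mul(Rational(-1, 6), Pow(Mul(Pow(Add(-1, 4), -1), Add(1, 4)), 4)) = Mul(Rational(-1, 6), Pow(Mul(Pow(3, -1), 5), 4)) = Mul(Rational(-1, 6), Pow(Mul(Rational(1, 3), 5), 4)) = Mul(Rational(-1, 6), Pow(Rational(5, 3), 4)) = Mul(Rational(-1, 6), Rational(625, 81)) = Rational(-625, 486))
Add(-390, Mul(93, Add(Function('S')(Function('R')(-2, 2), -5), -50))) = Add(-390, Mul(93, Add(Rational(-625, 486), -50))) = Add(-390, Mul(93, Rational(-24925, 486))) = Add(-390, Rational(-772675, 162)) = Rational(-835855, 162)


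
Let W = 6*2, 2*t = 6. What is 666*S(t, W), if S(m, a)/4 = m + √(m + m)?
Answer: 7992 + 2664*√6 ≈ 14517.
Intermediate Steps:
t = 3 (t = (½)*6 = 3)
W = 12
S(m, a) = 4*m + 4*√2*√m (S(m, a) = 4*(m + √(m + m)) = 4*(m + √(2*m)) = 4*(m + √2*√m) = 4*m + 4*√2*√m)
666*S(t, W) = 666*(4*3 + 4*√2*√3) = 666*(12 + 4*√6) = 7992 + 2664*√6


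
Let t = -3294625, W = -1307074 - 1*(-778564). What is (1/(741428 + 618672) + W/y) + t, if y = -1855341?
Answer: -2771272803915302053/841149764700 ≈ -3.2946e+6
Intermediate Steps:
W = -528510 (W = -1307074 + 778564 = -528510)
(1/(741428 + 618672) + W/y) + t = (1/(741428 + 618672) - 528510/(-1855341)) - 3294625 = (1/1360100 - 528510*(-1/1855341)) - 3294625 = (1/1360100 + 176170/618447) - 3294625 = 239609435447/841149764700 - 3294625 = -2771272803915302053/841149764700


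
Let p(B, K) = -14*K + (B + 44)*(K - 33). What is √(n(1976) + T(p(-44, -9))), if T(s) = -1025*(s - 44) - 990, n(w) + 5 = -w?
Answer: 3*I*√9669 ≈ 294.99*I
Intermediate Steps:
p(B, K) = -14*K + (-33 + K)*(44 + B) (p(B, K) = -14*K + (44 + B)*(-33 + K) = -14*K + (-33 + K)*(44 + B))
n(w) = -5 - w
T(s) = 44110 - 1025*s (T(s) = -1025*(-44 + s) - 990 = (45100 - 1025*s) - 990 = 44110 - 1025*s)
√(n(1976) + T(p(-44, -9))) = √((-5 - 1*1976) + (44110 - 1025*(-1452 - 33*(-44) + 30*(-9) - 44*(-9)))) = √((-5 - 1976) + (44110 - 1025*(-1452 + 1452 - 270 + 396))) = √(-1981 + (44110 - 1025*126)) = √(-1981 + (44110 - 129150)) = √(-1981 - 85040) = √(-87021) = 3*I*√9669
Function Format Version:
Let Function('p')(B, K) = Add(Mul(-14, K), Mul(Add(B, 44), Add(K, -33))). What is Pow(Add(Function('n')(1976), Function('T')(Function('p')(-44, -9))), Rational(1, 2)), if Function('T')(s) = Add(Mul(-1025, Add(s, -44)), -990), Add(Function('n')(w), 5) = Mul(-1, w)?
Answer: Mul(3, I, Pow(9669, Rational(1, 2))) ≈ Mul(294.99, I)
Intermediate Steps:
Function('p')(B, K) = Add(Mul(-14, K), Mul(Add(-33, K), Add(44, B))) (Function('p')(B, K) = Add(Mul(-14, K), Mul(Add(44, B), Add(-33, K))) = Add(Mul(-14, K), Mul(Add(-33, K), Add(44, B))))
Function('n')(w) = Add(-5, Mul(-1, w))
Function('T')(s) = Add(44110, Mul(-1025, s)) (Function('T')(s) = Add(Mul(-1025, Add(-44, s)), -990) = Add(Add(45100, Mul(-1025, s)), -990) = Add(44110, Mul(-1025, s)))
Pow(Add(Function('n')(1976), Function('T')(Function('p')(-44, -9))), Rational(1, 2)) = Pow(Add(Add(-5, Mul(-1, 1976)), Add(44110, Mul(-1025, Add(-1452, Mul(-33, -44), Mul(30, -9), Mul(-44, -9))))), Rational(1, 2)) = Pow(Add(Add(-5, -1976), Add(44110, Mul(-1025, Add(-1452, 1452, -270, 396)))), Rational(1, 2)) = Pow(Add(-1981, Add(44110, Mul(-1025, 126))), Rational(1, 2)) = Pow(Add(-1981, Add(44110, -129150)), Rational(1, 2)) = Pow(Add(-1981, -85040), Rational(1, 2)) = Pow(-87021, Rational(1, 2)) = Mul(3, I, Pow(9669, Rational(1, 2)))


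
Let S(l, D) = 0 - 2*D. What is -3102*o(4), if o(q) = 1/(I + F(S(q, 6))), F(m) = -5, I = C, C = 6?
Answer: -3102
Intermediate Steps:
S(l, D) = -2*D
I = 6
o(q) = 1 (o(q) = 1/(6 - 5) = 1/1 = 1)
-3102*o(4) = -3102*1 = -3102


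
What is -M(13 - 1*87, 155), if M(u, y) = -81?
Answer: 81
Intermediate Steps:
-M(13 - 1*87, 155) = -1*(-81) = 81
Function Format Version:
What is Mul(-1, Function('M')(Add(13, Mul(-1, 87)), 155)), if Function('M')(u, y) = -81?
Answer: 81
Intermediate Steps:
Mul(-1, Function('M')(Add(13, Mul(-1, 87)), 155)) = Mul(-1, -81) = 81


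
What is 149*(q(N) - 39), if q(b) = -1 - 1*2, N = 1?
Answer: -6258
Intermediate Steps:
q(b) = -3 (q(b) = -1 - 2 = -3)
149*(q(N) - 39) = 149*(-3 - 39) = 149*(-42) = -6258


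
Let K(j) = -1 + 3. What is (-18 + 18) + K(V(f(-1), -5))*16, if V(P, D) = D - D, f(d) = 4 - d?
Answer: 32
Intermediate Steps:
V(P, D) = 0
K(j) = 2
(-18 + 18) + K(V(f(-1), -5))*16 = (-18 + 18) + 2*16 = 0 + 32 = 32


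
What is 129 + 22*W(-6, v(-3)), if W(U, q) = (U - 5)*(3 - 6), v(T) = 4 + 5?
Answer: 855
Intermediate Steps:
v(T) = 9
W(U, q) = 15 - 3*U (W(U, q) = (-5 + U)*(-3) = 15 - 3*U)
129 + 22*W(-6, v(-3)) = 129 + 22*(15 - 3*(-6)) = 129 + 22*(15 + 18) = 129 + 22*33 = 129 + 726 = 855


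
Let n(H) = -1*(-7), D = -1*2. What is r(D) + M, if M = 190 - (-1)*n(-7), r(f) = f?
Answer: 195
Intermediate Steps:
D = -2
n(H) = 7
M = 197 (M = 190 - (-1)*7 = 190 - 1*(-7) = 190 + 7 = 197)
r(D) + M = -2 + 197 = 195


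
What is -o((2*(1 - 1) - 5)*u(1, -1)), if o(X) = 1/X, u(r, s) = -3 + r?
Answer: -⅒ ≈ -0.10000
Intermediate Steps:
-o((2*(1 - 1) - 5)*u(1, -1)) = -1/((2*(1 - 1) - 5)*(-3 + 1)) = -1/((2*0 - 5)*(-2)) = -1/((0 - 5)*(-2)) = -1/((-5*(-2))) = -1/10 = -1*⅒ = -⅒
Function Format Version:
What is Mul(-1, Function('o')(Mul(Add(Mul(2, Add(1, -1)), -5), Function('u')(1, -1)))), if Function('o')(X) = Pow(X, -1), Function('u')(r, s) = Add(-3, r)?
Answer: Rational(-1, 10) ≈ -0.10000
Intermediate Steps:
Mul(-1, Function('o')(Mul(Add(Mul(2, Add(1, -1)), -5), Function('u')(1, -1)))) = Mul(-1, Pow(Mul(Add(Mul(2, Add(1, -1)), -5), Add(-3, 1)), -1)) = Mul(-1, Pow(Mul(Add(Mul(2, 0), -5), -2), -1)) = Mul(-1, Pow(Mul(Add(0, -5), -2), -1)) = Mul(-1, Pow(Mul(-5, -2), -1)) = Mul(-1, Pow(10, -1)) = Mul(-1, Rational(1, 10)) = Rational(-1, 10)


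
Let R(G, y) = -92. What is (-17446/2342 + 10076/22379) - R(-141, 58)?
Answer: 2227521407/26205809 ≈ 85.001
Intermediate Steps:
(-17446/2342 + 10076/22379) - R(-141, 58) = (-17446/2342 + 10076/22379) - 1*(-92) = (-17446*1/2342 + 10076*(1/22379)) + 92 = (-8723/1171 + 10076/22379) + 92 = -183413021/26205809 + 92 = 2227521407/26205809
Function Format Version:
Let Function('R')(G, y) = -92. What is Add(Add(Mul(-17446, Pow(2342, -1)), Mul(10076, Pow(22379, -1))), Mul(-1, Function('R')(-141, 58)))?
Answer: Rational(2227521407, 26205809) ≈ 85.001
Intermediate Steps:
Add(Add(Mul(-17446, Pow(2342, -1)), Mul(10076, Pow(22379, -1))), Mul(-1, Function('R')(-141, 58))) = Add(Add(Mul(-17446, Pow(2342, -1)), Mul(10076, Pow(22379, -1))), Mul(-1, -92)) = Add(Add(Mul(-17446, Rational(1, 2342)), Mul(10076, Rational(1, 22379))), 92) = Add(Add(Rational(-8723, 1171), Rational(10076, 22379)), 92) = Add(Rational(-183413021, 26205809), 92) = Rational(2227521407, 26205809)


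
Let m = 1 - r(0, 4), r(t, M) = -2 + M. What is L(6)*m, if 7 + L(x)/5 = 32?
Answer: -125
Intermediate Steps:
L(x) = 125 (L(x) = -35 + 5*32 = -35 + 160 = 125)
m = -1 (m = 1 - (-2 + 4) = 1 - 1*2 = 1 - 2 = -1)
L(6)*m = 125*(-1) = -125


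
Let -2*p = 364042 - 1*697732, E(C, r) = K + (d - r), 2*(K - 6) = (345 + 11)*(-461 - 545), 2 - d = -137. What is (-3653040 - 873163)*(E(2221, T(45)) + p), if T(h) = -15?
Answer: 54599586789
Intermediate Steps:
d = 139 (d = 2 - 1*(-137) = 2 + 137 = 139)
K = -179062 (K = 6 + ((345 + 11)*(-461 - 545))/2 = 6 + (356*(-1006))/2 = 6 + (½)*(-358136) = 6 - 179068 = -179062)
E(C, r) = -178923 - r (E(C, r) = -179062 + (139 - r) = -178923 - r)
p = 166845 (p = -(364042 - 1*697732)/2 = -(364042 - 697732)/2 = -½*(-333690) = 166845)
(-3653040 - 873163)*(E(2221, T(45)) + p) = (-3653040 - 873163)*((-178923 - 1*(-15)) + 166845) = -4526203*((-178923 + 15) + 166845) = -4526203*(-178908 + 166845) = -4526203*(-12063) = 54599586789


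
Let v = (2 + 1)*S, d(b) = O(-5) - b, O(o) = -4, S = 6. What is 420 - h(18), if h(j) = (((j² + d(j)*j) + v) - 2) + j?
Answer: 458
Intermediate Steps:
d(b) = -4 - b
v = 18 (v = (2 + 1)*6 = 3*6 = 18)
h(j) = 16 + j + j² + j*(-4 - j) (h(j) = (((j² + (-4 - j)*j) + 18) - 2) + j = (((j² + j*(-4 - j)) + 18) - 2) + j = ((18 + j² + j*(-4 - j)) - 2) + j = (16 + j² + j*(-4 - j)) + j = 16 + j + j² + j*(-4 - j))
420 - h(18) = 420 - (16 - 3*18) = 420 - (16 - 54) = 420 - 1*(-38) = 420 + 38 = 458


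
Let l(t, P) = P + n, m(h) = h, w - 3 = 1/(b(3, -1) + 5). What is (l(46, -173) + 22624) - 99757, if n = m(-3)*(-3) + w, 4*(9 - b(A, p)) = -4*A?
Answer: -1313997/17 ≈ -77294.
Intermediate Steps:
b(A, p) = 9 + A (b(A, p) = 9 - (-1)*A = 9 + A)
w = 52/17 (w = 3 + 1/((9 + 3) + 5) = 3 + 1/(12 + 5) = 3 + 1/17 = 52/17 ≈ 3.0588)
n = 205/17 (n = -3*(-3) + 52/17 = 9 + 52/17 = 205/17 ≈ 12.059)
l(t, P) = 205/17 + P (l(t, P) = P + 205/17 = 205/17 + P)
(l(46, -173) + 22624) - 99757 = ((205/17 - 173) + 22624) - 99757 = (-2736/17 + 22624) - 99757 = 381872/17 - 99757 = -1313997/17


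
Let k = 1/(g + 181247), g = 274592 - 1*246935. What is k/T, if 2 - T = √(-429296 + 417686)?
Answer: 1/1213105528 + 3*I*√1290/2426211056 ≈ 8.2433e-10 + 4.4411e-8*I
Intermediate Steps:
g = 27657 (g = 274592 - 246935 = 27657)
k = 1/208904 (k = 1/(27657 + 181247) = 1/208904 ≈ 4.7869e-6)
T = 2 - 3*I*√1290 (T = 2 - √(-429296 + 417686) = 2 - √(-11610) = 2 - 3*I*√1290 ≈ 2.0 - 107.75*I)
k/T = 1/(208904*(2 - 3*I*√1290))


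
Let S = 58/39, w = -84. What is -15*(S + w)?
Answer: 16090/13 ≈ 1237.7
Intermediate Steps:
S = 58/39 (S = 58*(1/39) = 58/39 ≈ 1.4872)
-15*(S + w) = -15*(58/39 - 84) = -15*(-3218/39) = 16090/13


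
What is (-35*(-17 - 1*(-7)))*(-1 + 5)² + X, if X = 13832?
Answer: 19432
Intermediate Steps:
(-35*(-17 - 1*(-7)))*(-1 + 5)² + X = (-35*(-17 - 1*(-7)))*(-1 + 5)² + 13832 = -35*(-17 + 7)*4² + 13832 = -35*(-10)*16 + 13832 = 350*16 + 13832 = 5600 + 13832 = 19432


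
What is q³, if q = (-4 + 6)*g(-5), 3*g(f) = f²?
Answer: 125000/27 ≈ 4629.6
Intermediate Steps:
g(f) = f²/3
q = 50/3 (q = (-4 + 6)*((⅓)*(-5)²) = 2*((⅓)*25) = 2*(25/3) = 50/3 ≈ 16.667)
q³ = (50/3)³ = 125000/27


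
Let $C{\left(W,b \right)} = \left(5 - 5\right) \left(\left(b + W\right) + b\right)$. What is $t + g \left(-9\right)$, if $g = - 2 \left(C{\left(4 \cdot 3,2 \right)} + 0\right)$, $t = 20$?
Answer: $20$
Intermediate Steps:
$C{\left(W,b \right)} = 0$ ($C{\left(W,b \right)} = 0 \left(\left(W + b\right) + b\right) = 0 \left(W + 2 b\right) = 0$)
$g = 0$ ($g = - 2 \left(0 + 0\right) = \left(-2\right) 0 = 0$)
$t + g \left(-9\right) = 20 + 0 \left(-9\right) = 20 + 0 = 20$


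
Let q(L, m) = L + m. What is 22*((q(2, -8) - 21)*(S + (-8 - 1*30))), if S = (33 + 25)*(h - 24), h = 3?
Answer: 746064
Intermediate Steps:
S = -1218 (S = (33 + 25)*(3 - 24) = 58*(-21) = -1218)
22*((q(2, -8) - 21)*(S + (-8 - 1*30))) = 22*(((2 - 8) - 21)*(-1218 + (-8 - 1*30))) = 22*((-6 - 21)*(-1218 + (-8 - 30))) = 22*(-27*(-1218 - 38)) = 22*(-27*(-1256)) = 22*33912 = 746064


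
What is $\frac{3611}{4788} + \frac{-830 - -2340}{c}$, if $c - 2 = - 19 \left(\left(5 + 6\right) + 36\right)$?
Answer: $- \frac{445831}{474012} \approx -0.94055$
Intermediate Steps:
$c = -891$ ($c = 2 - 19 \left(\left(5 + 6\right) + 36\right) = 2 - 19 \left(11 + 36\right) = 2 - 893 = -891$)
$\frac{3611}{4788} + \frac{-830 - -2340}{c} = \frac{3611}{4788} + \frac{-830 - -2340}{-891} = 3611 \cdot \frac{1}{4788} + \left(-830 + 2340\right) \left(- \frac{1}{891}\right) = \frac{3611}{4788} + 1510 \left(- \frac{1}{891}\right) = \frac{3611}{4788} - \frac{1510}{891} = - \frac{445831}{474012}$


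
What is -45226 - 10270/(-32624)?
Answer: -737721377/16312 ≈ -45226.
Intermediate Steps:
-45226 - 10270/(-32624) = -45226 - 10270*(-1)/32624 = -45226 - 1*(-5135/16312) = -45226 + 5135/16312 = -737721377/16312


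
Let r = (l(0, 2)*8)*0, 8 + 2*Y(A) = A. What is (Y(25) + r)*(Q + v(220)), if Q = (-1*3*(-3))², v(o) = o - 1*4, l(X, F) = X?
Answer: 5049/2 ≈ 2524.5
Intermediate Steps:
Y(A) = -4 + A/2
v(o) = -4 + o (v(o) = o - 4 = -4 + o)
r = 0 (r = (0*8)*0 = 0*0 = 0)
Q = 81 (Q = (-3*(-3))² = 9² = 81)
(Y(25) + r)*(Q + v(220)) = ((-4 + (½)*25) + 0)*(81 + (-4 + 220)) = ((-4 + 25/2) + 0)*(81 + 216) = (17/2 + 0)*297 = (17/2)*297 = 5049/2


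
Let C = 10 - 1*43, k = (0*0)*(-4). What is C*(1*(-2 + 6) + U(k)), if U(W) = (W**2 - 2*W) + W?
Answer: -132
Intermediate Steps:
k = 0 (k = 0*(-4) = 0)
U(W) = W**2 - W
C = -33 (C = 10 - 43 = -33)
C*(1*(-2 + 6) + U(k)) = -33*(1*(-2 + 6) + 0*(-1 + 0)) = -33*(1*4 + 0*(-1)) = -33*(4 + 0) = -33*4 = -132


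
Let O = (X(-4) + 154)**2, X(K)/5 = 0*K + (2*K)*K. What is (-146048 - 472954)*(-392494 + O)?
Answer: 181923449796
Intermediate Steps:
X(K) = 10*K**2 (X(K) = 5*(0*K + (2*K)*K) = 5*(0 + 2*K**2) = 5*(2*K**2) = 10*K**2)
O = 98596 (O = (10*(-4)**2 + 154)**2 = (10*16 + 154)**2 = (160 + 154)**2 = 314**2 = 98596)
(-146048 - 472954)*(-392494 + O) = (-146048 - 472954)*(-392494 + 98596) = -619002*(-293898) = 181923449796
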